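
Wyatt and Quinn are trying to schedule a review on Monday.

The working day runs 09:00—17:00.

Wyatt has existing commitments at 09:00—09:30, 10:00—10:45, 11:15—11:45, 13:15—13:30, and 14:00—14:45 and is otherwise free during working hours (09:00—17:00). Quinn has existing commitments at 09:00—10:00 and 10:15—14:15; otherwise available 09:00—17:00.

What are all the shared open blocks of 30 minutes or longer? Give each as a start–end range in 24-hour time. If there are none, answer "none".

14:45–17:00

Wyatt free within 09:00–17:00: 09:30–10:00, 10:45–11:15, 11:45–13:15, 13:30–14:00, 14:45–17:00.
Quinn free within 09:00–17:00: 10:00–10:15, 14:15–17:00.
Wyatt ∩ Quinn: 14:45–17:00.
Windows ≥ 30 min: 14:45–17:00.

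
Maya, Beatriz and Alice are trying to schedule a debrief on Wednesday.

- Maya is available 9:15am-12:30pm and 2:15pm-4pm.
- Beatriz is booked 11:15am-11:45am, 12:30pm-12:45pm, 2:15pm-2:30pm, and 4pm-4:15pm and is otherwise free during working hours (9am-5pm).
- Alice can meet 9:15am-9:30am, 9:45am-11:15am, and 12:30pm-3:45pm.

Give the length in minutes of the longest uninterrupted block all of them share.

Beatriz free within 09:00–17:00: 09:00–11:15, 11:45–12:30, 12:45–14:15, 14:30–16:00, 16:15–17:00.
Maya ∩ Beatriz: 09:15–11:15, 11:45–12:30, 14:30–16:00.
Maya ∩ Beatriz ∩ Alice: 09:15–09:30, 09:45–11:15, 14:30–15:45.
Common window lengths: 15, 90, 75 min; longest is 90.

90 minutes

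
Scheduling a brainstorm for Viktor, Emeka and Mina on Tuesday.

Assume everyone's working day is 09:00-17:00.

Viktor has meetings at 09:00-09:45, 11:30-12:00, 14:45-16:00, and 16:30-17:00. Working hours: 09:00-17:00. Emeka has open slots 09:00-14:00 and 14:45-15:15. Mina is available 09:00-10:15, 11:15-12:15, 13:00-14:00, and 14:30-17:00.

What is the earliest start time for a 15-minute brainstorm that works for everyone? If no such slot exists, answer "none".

Viktor free within 09:00–17:00: 09:45–11:30, 12:00–14:45, 16:00–16:30.
Viktor ∩ Emeka: 09:45–11:30, 12:00–14:00.
Viktor ∩ Emeka ∩ Mina: 09:45–10:15, 11:15–11:30, 12:00–12:15, 13:00–14:00.
Windows ≥ 15 min: 09:45–10:15, 11:15–11:30, 12:00–12:15, 13:00–14:00.
Earliest such window starts at 09:45.

09:45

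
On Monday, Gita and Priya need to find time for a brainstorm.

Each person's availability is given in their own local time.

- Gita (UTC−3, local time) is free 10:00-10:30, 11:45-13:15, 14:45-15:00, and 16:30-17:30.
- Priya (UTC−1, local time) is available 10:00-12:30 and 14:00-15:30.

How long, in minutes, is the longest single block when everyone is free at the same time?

Gita → UTC: 13:00–13:30, 14:45–16:15, 17:45–18:00, 19:30–20:30.
Priya → UTC: 11:00–13:30, 15:00–16:30.
Gita ∩ Priya: 13:00–13:30, 15:00–16:15.
Common window lengths: 30, 75 min; longest is 75.

75 minutes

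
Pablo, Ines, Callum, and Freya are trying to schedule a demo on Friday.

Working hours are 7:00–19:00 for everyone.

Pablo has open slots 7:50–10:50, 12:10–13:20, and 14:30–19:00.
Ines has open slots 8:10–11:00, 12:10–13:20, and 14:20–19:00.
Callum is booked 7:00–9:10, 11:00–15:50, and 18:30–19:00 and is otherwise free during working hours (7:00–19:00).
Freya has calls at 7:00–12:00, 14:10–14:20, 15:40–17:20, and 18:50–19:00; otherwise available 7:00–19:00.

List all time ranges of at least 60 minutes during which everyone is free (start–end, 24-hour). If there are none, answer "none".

17:20–18:30

Callum free within 07:00–19:00: 09:10–11:00, 15:50–18:30.
Freya free within 07:00–19:00: 12:00–14:10, 14:20–15:40, 17:20–18:50.
Pablo ∩ Ines: 08:10–10:50, 12:10–13:20, 14:30–19:00.
Pablo ∩ Ines ∩ Callum: 09:10–10:50, 15:50–18:30.
Pablo ∩ Ines ∩ Callum ∩ Freya: 17:20–18:30.
Windows ≥ 60 min: 17:20–18:30.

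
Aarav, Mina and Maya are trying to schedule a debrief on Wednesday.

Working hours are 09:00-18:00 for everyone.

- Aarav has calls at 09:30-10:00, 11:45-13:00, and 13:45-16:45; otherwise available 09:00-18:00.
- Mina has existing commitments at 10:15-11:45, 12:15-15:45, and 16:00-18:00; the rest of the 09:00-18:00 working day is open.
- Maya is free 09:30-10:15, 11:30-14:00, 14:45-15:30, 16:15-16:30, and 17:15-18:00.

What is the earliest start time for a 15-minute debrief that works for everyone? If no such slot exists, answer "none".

10:00

Aarav free within 09:00–18:00: 09:00–09:30, 10:00–11:45, 13:00–13:45, 16:45–18:00.
Mina free within 09:00–18:00: 09:00–10:15, 11:45–12:15, 15:45–16:00.
Aarav ∩ Mina: 09:00–09:30, 10:00–10:15.
Aarav ∩ Mina ∩ Maya: 10:00–10:15.
Windows ≥ 15 min: 10:00–10:15.
Earliest such window starts at 10:00.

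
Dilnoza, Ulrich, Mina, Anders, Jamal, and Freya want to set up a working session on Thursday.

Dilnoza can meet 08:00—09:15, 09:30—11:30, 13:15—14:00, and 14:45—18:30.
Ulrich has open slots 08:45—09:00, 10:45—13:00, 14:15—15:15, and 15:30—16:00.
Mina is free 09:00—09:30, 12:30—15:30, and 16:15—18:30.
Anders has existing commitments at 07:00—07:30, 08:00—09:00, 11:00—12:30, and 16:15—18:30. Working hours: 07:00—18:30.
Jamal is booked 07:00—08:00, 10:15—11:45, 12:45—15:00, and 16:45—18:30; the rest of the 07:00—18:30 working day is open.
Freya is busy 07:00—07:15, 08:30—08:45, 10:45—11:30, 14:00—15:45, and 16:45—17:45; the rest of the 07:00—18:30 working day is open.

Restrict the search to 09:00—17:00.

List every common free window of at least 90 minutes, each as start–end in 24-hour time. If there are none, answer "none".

none

Anders free within 07:00–18:30: 07:30–08:00, 09:00–11:00, 12:30–16:15.
Jamal free within 07:00–18:30: 08:00–10:15, 11:45–12:45, 15:00–16:45.
Freya free within 07:00–18:30: 07:15–08:30, 08:45–10:45, 11:30–14:00, 15:45–16:45, 17:45–18:30.
Dilnoza ∩ Ulrich: 08:45–09:00, 10:45–11:30, 14:45–15:15, 15:30–16:00.
Dilnoza ∩ Ulrich ∩ Mina: 14:45–15:15.
Dilnoza ∩ Ulrich ∩ Mina ∩ Anders: 14:45–15:15.
Dilnoza ∩ Ulrich ∩ Mina ∩ Anders ∩ Jamal: 15:00–15:15.
Dilnoza ∩ Ulrich ∩ Mina ∩ Anders ∩ Jamal ∩ Freya: (none).
Restricted to 09:00–17:00: (none).
Windows ≥ 90 min: (none).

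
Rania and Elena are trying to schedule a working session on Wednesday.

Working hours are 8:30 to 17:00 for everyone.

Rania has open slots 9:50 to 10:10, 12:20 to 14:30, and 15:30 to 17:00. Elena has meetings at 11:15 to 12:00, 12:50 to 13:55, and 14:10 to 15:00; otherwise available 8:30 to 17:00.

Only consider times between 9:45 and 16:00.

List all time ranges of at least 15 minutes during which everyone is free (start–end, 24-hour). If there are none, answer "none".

09:50–10:10, 12:20–12:50, 13:55–14:10, 15:30–16:00

Elena free within 08:30–17:00: 08:30–11:15, 12:00–12:50, 13:55–14:10, 15:00–17:00.
Rania ∩ Elena: 09:50–10:10, 12:20–12:50, 13:55–14:10, 15:30–17:00.
Restricted to 09:45–16:00: 09:50–10:10, 12:20–12:50, 13:55–14:10, 15:30–16:00.
Windows ≥ 15 min: 09:50–10:10, 12:20–12:50, 13:55–14:10, 15:30–16:00.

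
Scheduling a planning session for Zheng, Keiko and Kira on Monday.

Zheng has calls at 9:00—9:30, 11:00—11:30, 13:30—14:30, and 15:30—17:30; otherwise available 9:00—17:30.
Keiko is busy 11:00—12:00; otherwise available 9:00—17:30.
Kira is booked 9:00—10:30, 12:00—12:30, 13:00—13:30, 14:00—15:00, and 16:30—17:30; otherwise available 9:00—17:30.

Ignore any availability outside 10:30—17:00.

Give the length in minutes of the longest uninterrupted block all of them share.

Zheng free within 09:00–17:30: 09:30–11:00, 11:30–13:30, 14:30–15:30.
Keiko free within 09:00–17:30: 09:00–11:00, 12:00–17:30.
Kira free within 09:00–17:30: 10:30–12:00, 12:30–13:00, 13:30–14:00, 15:00–16:30.
Zheng ∩ Keiko: 09:30–11:00, 12:00–13:30, 14:30–15:30.
Zheng ∩ Keiko ∩ Kira: 10:30–11:00, 12:30–13:00, 15:00–15:30.
Restricted to 10:30–17:00: 10:30–11:00, 12:30–13:00, 15:00–15:30.
Common window lengths: 30, 30, 30 min; longest is 30.

30 minutes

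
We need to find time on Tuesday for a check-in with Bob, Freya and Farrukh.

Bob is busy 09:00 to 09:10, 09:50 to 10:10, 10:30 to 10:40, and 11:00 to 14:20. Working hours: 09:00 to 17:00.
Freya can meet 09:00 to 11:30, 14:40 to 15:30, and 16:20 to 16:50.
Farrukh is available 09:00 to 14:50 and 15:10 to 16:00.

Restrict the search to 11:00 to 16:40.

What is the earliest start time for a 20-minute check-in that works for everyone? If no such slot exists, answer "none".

Bob free within 09:00–17:00: 09:10–09:50, 10:10–10:30, 10:40–11:00, 14:20–17:00.
Bob ∩ Freya: 09:10–09:50, 10:10–10:30, 10:40–11:00, 14:40–15:30, 16:20–16:50.
Bob ∩ Freya ∩ Farrukh: 09:10–09:50, 10:10–10:30, 10:40–11:00, 14:40–14:50, 15:10–15:30.
Restricted to 11:00–16:40: 14:40–14:50, 15:10–15:30.
Windows ≥ 20 min: 15:10–15:30.
Earliest such window starts at 15:10.

15:10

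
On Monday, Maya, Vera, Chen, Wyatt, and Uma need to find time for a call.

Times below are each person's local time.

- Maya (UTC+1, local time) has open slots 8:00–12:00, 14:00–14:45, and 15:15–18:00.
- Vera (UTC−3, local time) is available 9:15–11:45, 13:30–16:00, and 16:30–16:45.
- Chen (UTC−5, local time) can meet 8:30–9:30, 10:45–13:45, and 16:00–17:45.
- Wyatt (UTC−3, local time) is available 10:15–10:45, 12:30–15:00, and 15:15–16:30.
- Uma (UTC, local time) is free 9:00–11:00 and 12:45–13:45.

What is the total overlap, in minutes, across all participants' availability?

15 minutes

Maya → UTC: 07:00–11:00, 13:00–13:45, 14:15–17:00.
Vera → UTC: 12:15–14:45, 16:30–19:00, 19:30–19:45.
Chen → UTC: 13:30–14:30, 15:45–18:45, 21:00–22:45.
Wyatt → UTC: 13:15–13:45, 15:30–18:00, 18:15–19:30.
Uma → UTC: 09:00–11:00, 12:45–13:45.
Maya ∩ Vera: 13:00–13:45, 14:15–14:45, 16:30–17:00.
Maya ∩ Vera ∩ Chen: 13:30–13:45, 14:15–14:30, 16:30–17:00.
Maya ∩ Vera ∩ Chen ∩ Wyatt: 13:30–13:45, 16:30–17:00.
Maya ∩ Vera ∩ Chen ∩ Wyatt ∩ Uma: 13:30–13:45.
Total common minutes: 15.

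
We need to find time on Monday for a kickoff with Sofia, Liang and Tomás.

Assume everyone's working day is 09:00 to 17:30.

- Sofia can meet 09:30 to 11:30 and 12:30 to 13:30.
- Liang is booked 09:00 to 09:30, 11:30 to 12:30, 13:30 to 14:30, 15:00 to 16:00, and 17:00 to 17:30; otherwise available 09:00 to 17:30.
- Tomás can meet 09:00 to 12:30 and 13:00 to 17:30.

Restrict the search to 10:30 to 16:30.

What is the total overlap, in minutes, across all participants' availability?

90 minutes

Liang free within 09:00–17:30: 09:30–11:30, 12:30–13:30, 14:30–15:00, 16:00–17:00.
Sofia ∩ Liang: 09:30–11:30, 12:30–13:30.
Sofia ∩ Liang ∩ Tomás: 09:30–11:30, 13:00–13:30.
Restricted to 10:30–16:30: 10:30–11:30, 13:00–13:30.
Total common minutes: 60 + 30 = 90.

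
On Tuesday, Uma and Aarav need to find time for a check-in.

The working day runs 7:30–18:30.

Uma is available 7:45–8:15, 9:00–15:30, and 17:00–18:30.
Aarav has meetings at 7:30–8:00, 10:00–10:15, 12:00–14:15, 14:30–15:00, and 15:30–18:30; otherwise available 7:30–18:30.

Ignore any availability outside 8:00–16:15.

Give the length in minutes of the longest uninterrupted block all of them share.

105 minutes

Aarav free within 07:30–18:30: 08:00–10:00, 10:15–12:00, 14:15–14:30, 15:00–15:30.
Uma ∩ Aarav: 08:00–08:15, 09:00–10:00, 10:15–12:00, 14:15–14:30, 15:00–15:30.
Restricted to 08:00–16:15: 08:00–08:15, 09:00–10:00, 10:15–12:00, 14:15–14:30, 15:00–15:30.
Common window lengths: 15, 60, 105, 15, 30 min; longest is 105.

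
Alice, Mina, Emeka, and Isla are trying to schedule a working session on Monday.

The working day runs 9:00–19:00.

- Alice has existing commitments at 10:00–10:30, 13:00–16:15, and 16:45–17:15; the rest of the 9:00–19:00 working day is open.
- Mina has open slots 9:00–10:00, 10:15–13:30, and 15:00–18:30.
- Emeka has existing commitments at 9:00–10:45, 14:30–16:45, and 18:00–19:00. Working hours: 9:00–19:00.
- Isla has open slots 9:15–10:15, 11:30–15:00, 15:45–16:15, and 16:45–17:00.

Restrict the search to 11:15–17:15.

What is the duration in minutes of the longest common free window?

Alice free within 09:00–19:00: 09:00–10:00, 10:30–13:00, 16:15–16:45, 17:15–19:00.
Emeka free within 09:00–19:00: 10:45–14:30, 16:45–18:00.
Alice ∩ Mina: 09:00–10:00, 10:30–13:00, 16:15–16:45, 17:15–18:30.
Alice ∩ Mina ∩ Emeka: 10:45–13:00, 17:15–18:00.
Alice ∩ Mina ∩ Emeka ∩ Isla: 11:30–13:00.
Restricted to 11:15–17:15: 11:30–13:00.
Single common window of 90 minutes.

90 minutes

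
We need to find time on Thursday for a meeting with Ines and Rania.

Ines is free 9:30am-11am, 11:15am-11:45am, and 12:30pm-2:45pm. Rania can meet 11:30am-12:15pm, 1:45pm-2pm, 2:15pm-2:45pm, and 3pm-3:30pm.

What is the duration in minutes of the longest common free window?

Ines ∩ Rania: 11:30–11:45, 13:45–14:00, 14:15–14:45.
Common window lengths: 15, 15, 30 min; longest is 30.

30 minutes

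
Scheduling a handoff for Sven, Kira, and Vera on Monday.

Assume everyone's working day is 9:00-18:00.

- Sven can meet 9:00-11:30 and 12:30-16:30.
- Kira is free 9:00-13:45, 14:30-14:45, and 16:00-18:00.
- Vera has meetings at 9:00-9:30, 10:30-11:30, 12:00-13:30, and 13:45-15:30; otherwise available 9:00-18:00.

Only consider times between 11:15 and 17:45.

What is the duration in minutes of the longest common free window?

Vera free within 09:00–18:00: 09:30–10:30, 11:30–12:00, 13:30–13:45, 15:30–18:00.
Sven ∩ Kira: 09:00–11:30, 12:30–13:45, 14:30–14:45, 16:00–16:30.
Sven ∩ Kira ∩ Vera: 09:30–10:30, 13:30–13:45, 16:00–16:30.
Restricted to 11:15–17:45: 13:30–13:45, 16:00–16:30.
Common window lengths: 15, 30 min; longest is 30.

30 minutes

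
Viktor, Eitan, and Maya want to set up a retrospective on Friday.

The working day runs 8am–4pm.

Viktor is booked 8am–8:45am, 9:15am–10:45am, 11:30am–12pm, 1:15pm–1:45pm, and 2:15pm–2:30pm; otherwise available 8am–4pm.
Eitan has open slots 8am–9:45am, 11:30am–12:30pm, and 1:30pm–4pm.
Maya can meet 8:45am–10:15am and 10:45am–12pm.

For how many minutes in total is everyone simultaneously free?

30 minutes

Viktor free within 08:00–16:00: 08:45–09:15, 10:45–11:30, 12:00–13:15, 13:45–14:15, 14:30–16:00.
Viktor ∩ Eitan: 08:45–09:15, 12:00–12:30, 13:45–14:15, 14:30–16:00.
Viktor ∩ Eitan ∩ Maya: 08:45–09:15.
Total common minutes: 30.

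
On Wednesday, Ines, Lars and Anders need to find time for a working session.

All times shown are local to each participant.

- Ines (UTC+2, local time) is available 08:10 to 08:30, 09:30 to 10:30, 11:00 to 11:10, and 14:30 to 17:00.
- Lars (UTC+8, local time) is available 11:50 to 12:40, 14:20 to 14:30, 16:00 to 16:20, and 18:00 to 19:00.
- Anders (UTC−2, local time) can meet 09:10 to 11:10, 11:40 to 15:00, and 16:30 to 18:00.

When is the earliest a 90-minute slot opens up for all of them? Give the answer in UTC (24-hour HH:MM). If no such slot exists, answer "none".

Ines → UTC: 06:10–06:30, 07:30–08:30, 09:00–09:10, 12:30–15:00.
Lars → UTC: 03:50–04:40, 06:20–06:30, 08:00–08:20, 10:00–11:00.
Anders → UTC: 11:10–13:10, 13:40–17:00, 18:30–20:00.
Ines ∩ Lars: 06:20–06:30, 08:00–08:20.
Ines ∩ Lars ∩ Anders: (none).
Windows ≥ 90 min: (none).

none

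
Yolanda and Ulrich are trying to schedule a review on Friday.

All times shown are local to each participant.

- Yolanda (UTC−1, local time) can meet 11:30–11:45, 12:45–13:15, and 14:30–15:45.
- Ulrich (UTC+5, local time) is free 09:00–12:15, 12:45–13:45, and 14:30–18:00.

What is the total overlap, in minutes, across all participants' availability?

15 minutes

Yolanda → UTC: 12:30–12:45, 13:45–14:15, 15:30–16:45.
Ulrich → UTC: 04:00–07:15, 07:45–08:45, 09:30–13:00.
Yolanda ∩ Ulrich: 12:30–12:45.
Total common minutes: 15.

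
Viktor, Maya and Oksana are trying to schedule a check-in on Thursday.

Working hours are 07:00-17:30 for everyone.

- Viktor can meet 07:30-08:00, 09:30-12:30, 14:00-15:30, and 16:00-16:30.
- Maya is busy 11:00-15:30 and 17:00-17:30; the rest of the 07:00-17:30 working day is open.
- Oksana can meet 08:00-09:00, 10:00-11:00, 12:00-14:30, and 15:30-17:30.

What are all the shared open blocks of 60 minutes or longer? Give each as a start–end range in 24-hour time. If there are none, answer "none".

Maya free within 07:00–17:30: 07:00–11:00, 15:30–17:00.
Viktor ∩ Maya: 07:30–08:00, 09:30–11:00, 16:00–16:30.
Viktor ∩ Maya ∩ Oksana: 10:00–11:00, 16:00–16:30.
Windows ≥ 60 min: 10:00–11:00.

10:00–11:00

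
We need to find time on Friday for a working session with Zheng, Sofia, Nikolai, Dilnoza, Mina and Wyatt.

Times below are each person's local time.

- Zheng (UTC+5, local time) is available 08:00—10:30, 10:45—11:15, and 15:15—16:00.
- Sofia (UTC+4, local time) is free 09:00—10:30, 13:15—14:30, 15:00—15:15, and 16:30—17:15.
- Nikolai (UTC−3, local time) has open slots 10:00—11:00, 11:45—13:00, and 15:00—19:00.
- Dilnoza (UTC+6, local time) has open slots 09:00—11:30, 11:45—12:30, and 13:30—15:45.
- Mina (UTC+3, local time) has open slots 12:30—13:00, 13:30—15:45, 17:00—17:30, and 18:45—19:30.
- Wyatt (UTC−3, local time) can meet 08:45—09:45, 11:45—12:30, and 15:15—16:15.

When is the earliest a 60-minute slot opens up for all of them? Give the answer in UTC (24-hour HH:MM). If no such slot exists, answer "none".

none

Zheng → UTC: 03:00–05:30, 05:45–06:15, 10:15–11:00.
Sofia → UTC: 05:00–06:30, 09:15–10:30, 11:00–11:15, 12:30–13:15.
Nikolai → UTC: 13:00–14:00, 14:45–16:00, 18:00–22:00.
Dilnoza → UTC: 03:00–05:30, 05:45–06:30, 07:30–09:45.
Mina → UTC: 09:30–10:00, 10:30–12:45, 14:00–14:30, 15:45–16:30.
Wyatt → UTC: 11:45–12:45, 14:45–15:30, 18:15–19:15.
Zheng ∩ Sofia: 05:00–05:30, 05:45–06:15, 10:15–10:30.
Zheng ∩ Sofia ∩ Nikolai: (none).
Zheng ∩ Sofia ∩ Nikolai ∩ Dilnoza: (none).
Zheng ∩ Sofia ∩ Nikolai ∩ Dilnoza ∩ Mina: (none).
Zheng ∩ Sofia ∩ Nikolai ∩ Dilnoza ∩ Mina ∩ Wyatt: (none).
Windows ≥ 60 min: (none).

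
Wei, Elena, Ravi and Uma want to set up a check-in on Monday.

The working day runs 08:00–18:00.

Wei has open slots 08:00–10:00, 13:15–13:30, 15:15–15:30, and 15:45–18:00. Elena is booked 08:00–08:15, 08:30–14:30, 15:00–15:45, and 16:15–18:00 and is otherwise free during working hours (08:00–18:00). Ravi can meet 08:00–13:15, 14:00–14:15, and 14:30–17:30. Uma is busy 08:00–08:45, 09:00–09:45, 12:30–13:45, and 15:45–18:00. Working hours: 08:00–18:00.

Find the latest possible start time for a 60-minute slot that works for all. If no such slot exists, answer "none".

Elena free within 08:00–18:00: 08:15–08:30, 14:30–15:00, 15:45–16:15.
Uma free within 08:00–18:00: 08:45–09:00, 09:45–12:30, 13:45–15:45.
Wei ∩ Elena: 08:15–08:30, 15:45–16:15.
Wei ∩ Elena ∩ Ravi: 08:15–08:30, 15:45–16:15.
Wei ∩ Elena ∩ Ravi ∩ Uma: (none).
Windows ≥ 60 min: (none).

none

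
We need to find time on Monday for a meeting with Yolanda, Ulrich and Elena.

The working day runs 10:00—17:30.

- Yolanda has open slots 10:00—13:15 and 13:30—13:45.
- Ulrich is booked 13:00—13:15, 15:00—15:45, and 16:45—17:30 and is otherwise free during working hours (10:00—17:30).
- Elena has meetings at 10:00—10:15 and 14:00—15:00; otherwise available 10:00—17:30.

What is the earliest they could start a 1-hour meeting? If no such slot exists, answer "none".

Ulrich free within 10:00–17:30: 10:00–13:00, 13:15–15:00, 15:45–16:45.
Elena free within 10:00–17:30: 10:15–14:00, 15:00–17:30.
Yolanda ∩ Ulrich: 10:00–13:00, 13:30–13:45.
Yolanda ∩ Ulrich ∩ Elena: 10:15–13:00, 13:30–13:45.
Windows ≥ 60 min: 10:15–13:00.
Earliest such window starts at 10:15.

10:15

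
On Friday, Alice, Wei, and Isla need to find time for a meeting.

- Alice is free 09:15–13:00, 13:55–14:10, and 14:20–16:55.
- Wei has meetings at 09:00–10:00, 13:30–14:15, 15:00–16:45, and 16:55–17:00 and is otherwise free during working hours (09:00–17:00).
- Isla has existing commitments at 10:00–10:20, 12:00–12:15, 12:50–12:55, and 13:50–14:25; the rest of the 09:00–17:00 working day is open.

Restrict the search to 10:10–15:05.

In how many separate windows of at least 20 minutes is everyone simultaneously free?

Wei free within 09:00–17:00: 10:00–13:30, 14:15–15:00, 16:45–16:55.
Isla free within 09:00–17:00: 09:00–10:00, 10:20–12:00, 12:15–12:50, 12:55–13:50, 14:25–17:00.
Alice ∩ Wei: 10:00–13:00, 14:20–15:00, 16:45–16:55.
Alice ∩ Wei ∩ Isla: 10:20–12:00, 12:15–12:50, 12:55–13:00, 14:25–15:00, 16:45–16:55.
Restricted to 10:10–15:05: 10:20–12:00, 12:15–12:50, 12:55–13:00, 14:25–15:00.
Windows ≥ 20 min: 10:20–12:00, 12:15–12:50, 14:25–15:00.
That's 3 windows.

3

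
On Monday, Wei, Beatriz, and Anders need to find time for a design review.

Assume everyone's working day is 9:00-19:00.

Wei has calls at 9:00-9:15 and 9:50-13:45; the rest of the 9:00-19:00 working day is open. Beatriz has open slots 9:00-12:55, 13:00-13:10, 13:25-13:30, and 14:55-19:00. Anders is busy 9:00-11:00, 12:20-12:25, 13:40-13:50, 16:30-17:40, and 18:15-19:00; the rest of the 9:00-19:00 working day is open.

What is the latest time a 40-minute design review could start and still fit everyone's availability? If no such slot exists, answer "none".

15:50

Wei free within 09:00–19:00: 09:15–09:50, 13:45–19:00.
Anders free within 09:00–19:00: 11:00–12:20, 12:25–13:40, 13:50–16:30, 17:40–18:15.
Wei ∩ Beatriz: 09:15–09:50, 14:55–19:00.
Wei ∩ Beatriz ∩ Anders: 14:55–16:30, 17:40–18:15.
Windows ≥ 40 min: 14:55–16:30.
Latest start in the last window 14:55–16:30 is 16:30 − 40 min = 15:50.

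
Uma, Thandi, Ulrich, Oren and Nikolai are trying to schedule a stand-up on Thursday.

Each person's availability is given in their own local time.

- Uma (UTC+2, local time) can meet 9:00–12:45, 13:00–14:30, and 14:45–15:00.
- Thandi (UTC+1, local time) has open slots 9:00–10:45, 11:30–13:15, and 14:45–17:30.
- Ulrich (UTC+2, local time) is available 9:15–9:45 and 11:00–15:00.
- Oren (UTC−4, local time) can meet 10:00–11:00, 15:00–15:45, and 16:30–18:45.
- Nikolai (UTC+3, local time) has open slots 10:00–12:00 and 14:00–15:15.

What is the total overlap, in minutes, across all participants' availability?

0 minutes

Uma → UTC: 07:00–10:45, 11:00–12:30, 12:45–13:00.
Thandi → UTC: 08:00–09:45, 10:30–12:15, 13:45–16:30.
Ulrich → UTC: 07:15–07:45, 09:00–13:00.
Oren → UTC: 14:00–15:00, 19:00–19:45, 20:30–22:45.
Nikolai → UTC: 07:00–09:00, 11:00–12:15.
Uma ∩ Thandi: 08:00–09:45, 10:30–10:45, 11:00–12:15.
Uma ∩ Thandi ∩ Ulrich: 09:00–09:45, 10:30–10:45, 11:00–12:15.
Uma ∩ Thandi ∩ Ulrich ∩ Oren: (none).
Uma ∩ Thandi ∩ Ulrich ∩ Oren ∩ Nikolai: (none).
Total common minutes: 0.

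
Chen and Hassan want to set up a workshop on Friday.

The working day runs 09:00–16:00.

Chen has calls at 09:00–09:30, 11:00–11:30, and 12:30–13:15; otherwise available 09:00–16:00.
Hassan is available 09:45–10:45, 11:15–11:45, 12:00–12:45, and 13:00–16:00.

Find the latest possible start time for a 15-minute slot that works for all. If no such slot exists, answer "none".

15:45

Chen free within 09:00–16:00: 09:30–11:00, 11:30–12:30, 13:15–16:00.
Chen ∩ Hassan: 09:45–10:45, 11:30–11:45, 12:00–12:30, 13:15–16:00.
Windows ≥ 15 min: 09:45–10:45, 11:30–11:45, 12:00–12:30, 13:15–16:00.
Latest start in the last window 13:15–16:00 is 16:00 − 15 min = 15:45.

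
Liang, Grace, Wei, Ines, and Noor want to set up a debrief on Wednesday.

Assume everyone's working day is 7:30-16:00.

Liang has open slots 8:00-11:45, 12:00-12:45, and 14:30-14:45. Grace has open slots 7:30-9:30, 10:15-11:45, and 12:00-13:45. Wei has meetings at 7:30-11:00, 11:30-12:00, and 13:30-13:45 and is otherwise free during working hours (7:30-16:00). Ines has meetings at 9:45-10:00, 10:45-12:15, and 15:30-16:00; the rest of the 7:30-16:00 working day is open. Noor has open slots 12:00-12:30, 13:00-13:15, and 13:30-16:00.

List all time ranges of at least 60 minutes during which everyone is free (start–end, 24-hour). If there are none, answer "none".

Wei free within 07:30–16:00: 11:00–11:30, 12:00–13:30, 13:45–16:00.
Ines free within 07:30–16:00: 07:30–09:45, 10:00–10:45, 12:15–15:30.
Liang ∩ Grace: 08:00–09:30, 10:15–11:45, 12:00–12:45.
Liang ∩ Grace ∩ Wei: 11:00–11:30, 12:00–12:45.
Liang ∩ Grace ∩ Wei ∩ Ines: 12:15–12:45.
Liang ∩ Grace ∩ Wei ∩ Ines ∩ Noor: 12:15–12:30.
Windows ≥ 60 min: (none).

none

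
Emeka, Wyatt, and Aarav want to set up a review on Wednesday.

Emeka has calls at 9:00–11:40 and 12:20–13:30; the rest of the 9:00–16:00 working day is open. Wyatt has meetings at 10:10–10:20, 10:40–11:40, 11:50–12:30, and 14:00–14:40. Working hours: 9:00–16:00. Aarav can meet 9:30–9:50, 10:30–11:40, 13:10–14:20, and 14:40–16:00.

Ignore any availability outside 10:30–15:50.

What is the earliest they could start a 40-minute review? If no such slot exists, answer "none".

Emeka free within 09:00–16:00: 11:40–12:20, 13:30–16:00.
Wyatt free within 09:00–16:00: 09:00–10:10, 10:20–10:40, 11:40–11:50, 12:30–14:00, 14:40–16:00.
Emeka ∩ Wyatt: 11:40–11:50, 13:30–14:00, 14:40–16:00.
Emeka ∩ Wyatt ∩ Aarav: 13:30–14:00, 14:40–16:00.
Restricted to 10:30–15:50: 13:30–14:00, 14:40–15:50.
Windows ≥ 40 min: 14:40–15:50.
Earliest such window starts at 14:40.

14:40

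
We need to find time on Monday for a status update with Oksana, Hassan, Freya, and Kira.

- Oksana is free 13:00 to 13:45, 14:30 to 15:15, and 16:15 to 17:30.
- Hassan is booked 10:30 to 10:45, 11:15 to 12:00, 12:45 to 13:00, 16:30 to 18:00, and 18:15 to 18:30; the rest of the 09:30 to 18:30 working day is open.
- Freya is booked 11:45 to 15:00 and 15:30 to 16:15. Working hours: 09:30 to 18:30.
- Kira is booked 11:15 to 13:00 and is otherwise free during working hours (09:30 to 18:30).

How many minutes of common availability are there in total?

Hassan free within 09:30–18:30: 09:30–10:30, 10:45–11:15, 12:00–12:45, 13:00–16:30, 18:00–18:15.
Freya free within 09:30–18:30: 09:30–11:45, 15:00–15:30, 16:15–18:30.
Kira free within 09:30–18:30: 09:30–11:15, 13:00–18:30.
Oksana ∩ Hassan: 13:00–13:45, 14:30–15:15, 16:15–16:30.
Oksana ∩ Hassan ∩ Freya: 15:00–15:15, 16:15–16:30.
Oksana ∩ Hassan ∩ Freya ∩ Kira: 15:00–15:15, 16:15–16:30.
Total common minutes: 15 + 15 = 30.

30 minutes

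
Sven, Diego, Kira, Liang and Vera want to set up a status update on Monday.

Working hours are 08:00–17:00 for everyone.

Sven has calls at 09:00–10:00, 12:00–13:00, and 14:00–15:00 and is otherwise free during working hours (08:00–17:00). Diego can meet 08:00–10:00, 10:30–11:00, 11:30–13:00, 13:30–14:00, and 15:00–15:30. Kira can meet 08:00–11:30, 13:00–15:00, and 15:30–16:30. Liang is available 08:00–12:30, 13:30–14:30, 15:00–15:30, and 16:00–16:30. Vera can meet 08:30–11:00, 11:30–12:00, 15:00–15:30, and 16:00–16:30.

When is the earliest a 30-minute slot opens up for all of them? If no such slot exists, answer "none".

Sven free within 08:00–17:00: 08:00–09:00, 10:00–12:00, 13:00–14:00, 15:00–17:00.
Sven ∩ Diego: 08:00–09:00, 10:30–11:00, 11:30–12:00, 13:30–14:00, 15:00–15:30.
Sven ∩ Diego ∩ Kira: 08:00–09:00, 10:30–11:00, 13:30–14:00.
Sven ∩ Diego ∩ Kira ∩ Liang: 08:00–09:00, 10:30–11:00, 13:30–14:00.
Sven ∩ Diego ∩ Kira ∩ Liang ∩ Vera: 08:30–09:00, 10:30–11:00.
Windows ≥ 30 min: 08:30–09:00, 10:30–11:00.
Earliest such window starts at 08:30.

08:30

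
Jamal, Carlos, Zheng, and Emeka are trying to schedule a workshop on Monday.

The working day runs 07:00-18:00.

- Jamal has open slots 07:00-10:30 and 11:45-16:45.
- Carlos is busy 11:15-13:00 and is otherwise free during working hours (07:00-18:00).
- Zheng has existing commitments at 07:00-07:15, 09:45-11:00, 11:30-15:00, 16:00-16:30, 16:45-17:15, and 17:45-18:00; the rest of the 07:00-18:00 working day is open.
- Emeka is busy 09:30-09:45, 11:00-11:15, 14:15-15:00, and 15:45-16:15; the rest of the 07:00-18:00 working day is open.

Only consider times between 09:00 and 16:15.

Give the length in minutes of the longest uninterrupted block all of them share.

45 minutes

Carlos free within 07:00–18:00: 07:00–11:15, 13:00–18:00.
Zheng free within 07:00–18:00: 07:15–09:45, 11:00–11:30, 15:00–16:00, 16:30–16:45, 17:15–17:45.
Emeka free within 07:00–18:00: 07:00–09:30, 09:45–11:00, 11:15–14:15, 15:00–15:45, 16:15–18:00.
Jamal ∩ Carlos: 07:00–10:30, 13:00–16:45.
Jamal ∩ Carlos ∩ Zheng: 07:15–09:45, 15:00–16:00, 16:30–16:45.
Jamal ∩ Carlos ∩ Zheng ∩ Emeka: 07:15–09:30, 15:00–15:45, 16:30–16:45.
Restricted to 09:00–16:15: 09:00–09:30, 15:00–15:45.
Common window lengths: 30, 45 min; longest is 45.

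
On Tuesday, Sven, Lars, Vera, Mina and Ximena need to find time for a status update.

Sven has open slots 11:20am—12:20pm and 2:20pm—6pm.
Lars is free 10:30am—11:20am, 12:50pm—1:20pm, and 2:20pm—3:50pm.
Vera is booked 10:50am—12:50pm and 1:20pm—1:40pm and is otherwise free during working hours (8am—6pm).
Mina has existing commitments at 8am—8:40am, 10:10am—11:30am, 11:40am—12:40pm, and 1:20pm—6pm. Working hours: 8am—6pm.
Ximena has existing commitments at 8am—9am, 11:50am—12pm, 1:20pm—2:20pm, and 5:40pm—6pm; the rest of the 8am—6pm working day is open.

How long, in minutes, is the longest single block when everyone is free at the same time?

0 minutes

Vera free within 08:00–18:00: 08:00–10:50, 12:50–13:20, 13:40–18:00.
Mina free within 08:00–18:00: 08:40–10:10, 11:30–11:40, 12:40–13:20.
Ximena free within 08:00–18:00: 09:00–11:50, 12:00–13:20, 14:20–17:40.
Sven ∩ Lars: 14:20–15:50.
Sven ∩ Lars ∩ Vera: 14:20–15:50.
Sven ∩ Lars ∩ Vera ∩ Mina: (none).
Sven ∩ Lars ∩ Vera ∩ Mina ∩ Ximena: (none).
No common window.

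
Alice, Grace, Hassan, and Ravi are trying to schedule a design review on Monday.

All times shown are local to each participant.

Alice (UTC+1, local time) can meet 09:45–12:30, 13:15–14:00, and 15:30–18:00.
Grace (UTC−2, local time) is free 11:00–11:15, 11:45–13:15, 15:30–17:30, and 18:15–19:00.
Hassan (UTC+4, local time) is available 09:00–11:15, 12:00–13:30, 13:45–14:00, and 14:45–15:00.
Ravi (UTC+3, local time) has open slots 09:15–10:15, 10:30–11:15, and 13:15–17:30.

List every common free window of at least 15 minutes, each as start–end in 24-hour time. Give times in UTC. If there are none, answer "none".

none

Alice → UTC: 08:45–11:30, 12:15–13:00, 14:30–17:00.
Grace → UTC: 13:00–13:15, 13:45–15:15, 17:30–19:30, 20:15–21:00.
Hassan → UTC: 05:00–07:15, 08:00–09:30, 09:45–10:00, 10:45–11:00.
Ravi → UTC: 06:15–07:15, 07:30–08:15, 10:15–14:30.
Alice ∩ Grace: 14:30–15:15.
Alice ∩ Grace ∩ Hassan: (none).
Alice ∩ Grace ∩ Hassan ∩ Ravi: (none).
Windows ≥ 15 min: (none).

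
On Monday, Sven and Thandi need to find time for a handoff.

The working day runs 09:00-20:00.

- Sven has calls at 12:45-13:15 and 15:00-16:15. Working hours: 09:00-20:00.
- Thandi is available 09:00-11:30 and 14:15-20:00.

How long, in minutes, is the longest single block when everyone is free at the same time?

225 minutes

Sven free within 09:00–20:00: 09:00–12:45, 13:15–15:00, 16:15–20:00.
Sven ∩ Thandi: 09:00–11:30, 14:15–15:00, 16:15–20:00.
Common window lengths: 150, 45, 225 min; longest is 225.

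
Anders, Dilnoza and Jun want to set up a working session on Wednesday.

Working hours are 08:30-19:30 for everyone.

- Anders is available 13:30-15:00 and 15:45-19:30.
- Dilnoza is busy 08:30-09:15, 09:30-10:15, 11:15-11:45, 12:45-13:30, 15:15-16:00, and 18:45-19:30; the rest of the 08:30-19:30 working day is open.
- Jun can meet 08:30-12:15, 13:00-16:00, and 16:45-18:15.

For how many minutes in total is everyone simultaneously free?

180 minutes

Dilnoza free within 08:30–19:30: 09:15–09:30, 10:15–11:15, 11:45–12:45, 13:30–15:15, 16:00–18:45.
Anders ∩ Dilnoza: 13:30–15:00, 16:00–18:45.
Anders ∩ Dilnoza ∩ Jun: 13:30–15:00, 16:45–18:15.
Total common minutes: 90 + 90 = 180.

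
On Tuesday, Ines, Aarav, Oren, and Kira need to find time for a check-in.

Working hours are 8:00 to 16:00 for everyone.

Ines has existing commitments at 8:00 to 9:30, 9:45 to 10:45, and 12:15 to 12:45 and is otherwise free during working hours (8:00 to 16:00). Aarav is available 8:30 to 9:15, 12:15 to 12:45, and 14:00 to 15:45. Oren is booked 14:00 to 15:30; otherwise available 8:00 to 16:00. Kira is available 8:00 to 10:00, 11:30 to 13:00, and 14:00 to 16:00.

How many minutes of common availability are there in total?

15 minutes

Ines free within 08:00–16:00: 09:30–09:45, 10:45–12:15, 12:45–16:00.
Oren free within 08:00–16:00: 08:00–14:00, 15:30–16:00.
Ines ∩ Aarav: 14:00–15:45.
Ines ∩ Aarav ∩ Oren: 15:30–15:45.
Ines ∩ Aarav ∩ Oren ∩ Kira: 15:30–15:45.
Total common minutes: 15.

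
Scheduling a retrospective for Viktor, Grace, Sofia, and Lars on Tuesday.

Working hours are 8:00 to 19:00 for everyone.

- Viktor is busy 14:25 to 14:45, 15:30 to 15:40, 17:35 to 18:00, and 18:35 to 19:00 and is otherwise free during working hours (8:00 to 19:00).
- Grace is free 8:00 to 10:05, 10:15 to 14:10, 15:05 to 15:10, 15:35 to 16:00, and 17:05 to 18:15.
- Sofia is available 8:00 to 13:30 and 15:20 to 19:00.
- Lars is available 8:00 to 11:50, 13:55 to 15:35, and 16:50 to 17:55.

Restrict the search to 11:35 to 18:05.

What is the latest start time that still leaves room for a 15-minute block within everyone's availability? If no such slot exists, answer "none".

17:20

Viktor free within 08:00–19:00: 08:00–14:25, 14:45–15:30, 15:40–17:35, 18:00–18:35.
Viktor ∩ Grace: 08:00–10:05, 10:15–14:10, 15:05–15:10, 15:40–16:00, 17:05–17:35, 18:00–18:15.
Viktor ∩ Grace ∩ Sofia: 08:00–10:05, 10:15–13:30, 15:40–16:00, 17:05–17:35, 18:00–18:15.
Viktor ∩ Grace ∩ Sofia ∩ Lars: 08:00–10:05, 10:15–11:50, 17:05–17:35.
Restricted to 11:35–18:05: 11:35–11:50, 17:05–17:35.
Windows ≥ 15 min: 11:35–11:50, 17:05–17:35.
Latest start in the last window 17:05–17:35 is 17:35 − 15 min = 17:20.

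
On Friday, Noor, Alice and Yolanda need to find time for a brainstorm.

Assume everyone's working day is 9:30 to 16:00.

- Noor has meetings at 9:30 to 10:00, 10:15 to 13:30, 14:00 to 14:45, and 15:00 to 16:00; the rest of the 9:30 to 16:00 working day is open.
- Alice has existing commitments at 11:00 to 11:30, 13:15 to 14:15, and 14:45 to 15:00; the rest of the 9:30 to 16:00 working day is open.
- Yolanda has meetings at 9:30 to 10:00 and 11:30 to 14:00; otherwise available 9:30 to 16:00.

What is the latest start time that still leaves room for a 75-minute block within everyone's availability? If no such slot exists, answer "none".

none

Noor free within 09:30–16:00: 10:00–10:15, 13:30–14:00, 14:45–15:00.
Alice free within 09:30–16:00: 09:30–11:00, 11:30–13:15, 14:15–14:45, 15:00–16:00.
Yolanda free within 09:30–16:00: 10:00–11:30, 14:00–16:00.
Noor ∩ Alice: 10:00–10:15.
Noor ∩ Alice ∩ Yolanda: 10:00–10:15.
Windows ≥ 75 min: (none).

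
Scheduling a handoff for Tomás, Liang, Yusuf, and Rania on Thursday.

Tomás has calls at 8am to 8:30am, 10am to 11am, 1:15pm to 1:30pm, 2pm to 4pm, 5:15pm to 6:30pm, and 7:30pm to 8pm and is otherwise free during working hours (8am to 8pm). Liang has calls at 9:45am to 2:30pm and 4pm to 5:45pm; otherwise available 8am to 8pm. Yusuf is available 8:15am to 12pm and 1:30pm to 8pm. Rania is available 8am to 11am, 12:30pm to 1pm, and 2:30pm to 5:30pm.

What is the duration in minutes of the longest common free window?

75 minutes

Tomás free within 08:00–20:00: 08:30–10:00, 11:00–13:15, 13:30–14:00, 16:00–17:15, 18:30–19:30.
Liang free within 08:00–20:00: 08:00–09:45, 14:30–16:00, 17:45–20:00.
Tomás ∩ Liang: 08:30–09:45, 18:30–19:30.
Tomás ∩ Liang ∩ Yusuf: 08:30–09:45, 18:30–19:30.
Tomás ∩ Liang ∩ Yusuf ∩ Rania: 08:30–09:45.
Single common window of 75 minutes.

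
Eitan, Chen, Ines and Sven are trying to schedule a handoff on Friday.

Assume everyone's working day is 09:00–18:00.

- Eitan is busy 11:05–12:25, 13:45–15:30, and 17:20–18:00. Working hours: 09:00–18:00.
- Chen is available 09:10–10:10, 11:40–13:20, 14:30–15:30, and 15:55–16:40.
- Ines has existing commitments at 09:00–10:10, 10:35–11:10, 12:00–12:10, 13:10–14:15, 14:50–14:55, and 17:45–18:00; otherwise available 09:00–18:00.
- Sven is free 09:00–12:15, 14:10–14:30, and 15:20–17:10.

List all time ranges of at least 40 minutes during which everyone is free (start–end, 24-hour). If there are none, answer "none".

15:55–16:40

Eitan free within 09:00–18:00: 09:00–11:05, 12:25–13:45, 15:30–17:20.
Ines free within 09:00–18:00: 10:10–10:35, 11:10–12:00, 12:10–13:10, 14:15–14:50, 14:55–17:45.
Eitan ∩ Chen: 09:10–10:10, 12:25–13:20, 15:55–16:40.
Eitan ∩ Chen ∩ Ines: 12:25–13:10, 15:55–16:40.
Eitan ∩ Chen ∩ Ines ∩ Sven: 15:55–16:40.
Windows ≥ 40 min: 15:55–16:40.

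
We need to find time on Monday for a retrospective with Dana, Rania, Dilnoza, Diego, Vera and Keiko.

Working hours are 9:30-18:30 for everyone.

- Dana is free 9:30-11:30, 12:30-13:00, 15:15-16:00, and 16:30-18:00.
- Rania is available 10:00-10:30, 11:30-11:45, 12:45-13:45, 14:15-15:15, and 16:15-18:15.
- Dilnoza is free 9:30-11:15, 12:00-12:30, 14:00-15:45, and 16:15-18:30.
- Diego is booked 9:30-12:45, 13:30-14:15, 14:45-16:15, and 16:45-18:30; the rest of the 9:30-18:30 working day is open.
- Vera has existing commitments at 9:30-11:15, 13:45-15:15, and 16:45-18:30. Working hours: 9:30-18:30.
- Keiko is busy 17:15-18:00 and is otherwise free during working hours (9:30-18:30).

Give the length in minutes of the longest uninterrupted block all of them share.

15 minutes

Diego free within 09:30–18:30: 12:45–13:30, 14:15–14:45, 16:15–16:45.
Vera free within 09:30–18:30: 11:15–13:45, 15:15–16:45.
Keiko free within 09:30–18:30: 09:30–17:15, 18:00–18:30.
Dana ∩ Rania: 10:00–10:30, 12:45–13:00, 16:30–18:00.
Dana ∩ Rania ∩ Dilnoza: 10:00–10:30, 16:30–18:00.
Dana ∩ Rania ∩ Dilnoza ∩ Diego: 16:30–16:45.
Dana ∩ Rania ∩ Dilnoza ∩ Diego ∩ Vera: 16:30–16:45.
Dana ∩ Rania ∩ Dilnoza ∩ Diego ∩ Vera ∩ Keiko: 16:30–16:45.
Single common window of 15 minutes.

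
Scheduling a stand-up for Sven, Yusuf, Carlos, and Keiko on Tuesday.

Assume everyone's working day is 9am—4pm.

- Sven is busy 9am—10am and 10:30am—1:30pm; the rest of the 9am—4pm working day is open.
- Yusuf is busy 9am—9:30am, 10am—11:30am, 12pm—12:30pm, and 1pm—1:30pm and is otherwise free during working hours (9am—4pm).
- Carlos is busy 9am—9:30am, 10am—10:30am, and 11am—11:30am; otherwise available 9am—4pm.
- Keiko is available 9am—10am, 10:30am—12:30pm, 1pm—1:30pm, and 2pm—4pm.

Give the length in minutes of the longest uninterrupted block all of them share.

120 minutes

Sven free within 09:00–16:00: 10:00–10:30, 13:30–16:00.
Yusuf free within 09:00–16:00: 09:30–10:00, 11:30–12:00, 12:30–13:00, 13:30–16:00.
Carlos free within 09:00–16:00: 09:30–10:00, 10:30–11:00, 11:30–16:00.
Sven ∩ Yusuf: 13:30–16:00.
Sven ∩ Yusuf ∩ Carlos: 13:30–16:00.
Sven ∩ Yusuf ∩ Carlos ∩ Keiko: 14:00–16:00.
Single common window of 120 minutes.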